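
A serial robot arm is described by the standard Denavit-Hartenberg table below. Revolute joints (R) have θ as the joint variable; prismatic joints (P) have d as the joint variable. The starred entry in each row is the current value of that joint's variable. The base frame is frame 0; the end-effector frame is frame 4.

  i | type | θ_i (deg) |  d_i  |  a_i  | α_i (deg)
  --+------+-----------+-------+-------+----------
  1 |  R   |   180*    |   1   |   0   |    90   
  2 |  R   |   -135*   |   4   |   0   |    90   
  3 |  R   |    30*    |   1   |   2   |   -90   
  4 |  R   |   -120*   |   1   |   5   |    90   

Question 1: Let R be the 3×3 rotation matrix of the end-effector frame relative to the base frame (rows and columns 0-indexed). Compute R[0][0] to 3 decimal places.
End-effector x-axis (col 0 of R) = (0.3062,-0.2500,0.9186)
R[0][0] = 0.3062

0.306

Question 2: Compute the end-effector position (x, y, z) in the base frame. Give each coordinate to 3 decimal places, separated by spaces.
3.109 4.616 5.429

after link 1: o_1 = (0.0000, 0.0000, 1.0000)
after link 2: o_2 = (0.0000, 4.0000, 1.0000)
after link 3: o_3 = (1.9319, 5.0000, 0.4824)
after link 4: o_4 = (3.1092, 4.6160, 5.4287)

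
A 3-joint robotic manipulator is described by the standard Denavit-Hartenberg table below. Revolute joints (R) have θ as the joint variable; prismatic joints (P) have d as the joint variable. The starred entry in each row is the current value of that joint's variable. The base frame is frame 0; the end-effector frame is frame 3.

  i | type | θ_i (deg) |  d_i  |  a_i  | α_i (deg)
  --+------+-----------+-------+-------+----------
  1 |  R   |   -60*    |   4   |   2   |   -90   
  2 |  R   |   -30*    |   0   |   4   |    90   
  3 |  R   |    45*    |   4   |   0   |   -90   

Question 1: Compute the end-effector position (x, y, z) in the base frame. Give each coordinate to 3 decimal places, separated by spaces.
1.732 -3.000 9.464

after link 1: o_1 = (1.0000, -1.7321, 4.0000)
after link 2: o_2 = (2.7321, -4.7321, 6.0000)
after link 3: o_3 = (1.7321, -3.0000, 9.4641)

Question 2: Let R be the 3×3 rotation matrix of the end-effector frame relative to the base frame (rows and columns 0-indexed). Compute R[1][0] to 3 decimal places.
-0.177

End-effector x-axis (col 0 of R) = (0.9186,-0.1768,0.3536)
R[1][0] = -0.1768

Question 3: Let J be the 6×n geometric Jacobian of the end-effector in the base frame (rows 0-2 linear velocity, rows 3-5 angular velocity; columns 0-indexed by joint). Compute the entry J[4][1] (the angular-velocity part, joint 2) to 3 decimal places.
0.500

axis z_1 = (0.8660,0.5000,0.0000); lever o_n−o_1 = (0.7321,-1.2679,5.4641)
cross product → J_v[:, 1] = (2.7321,-4.7321,-1.4641)
J_ω[:, 1] = z_1
entry J[4][1] = 0.5000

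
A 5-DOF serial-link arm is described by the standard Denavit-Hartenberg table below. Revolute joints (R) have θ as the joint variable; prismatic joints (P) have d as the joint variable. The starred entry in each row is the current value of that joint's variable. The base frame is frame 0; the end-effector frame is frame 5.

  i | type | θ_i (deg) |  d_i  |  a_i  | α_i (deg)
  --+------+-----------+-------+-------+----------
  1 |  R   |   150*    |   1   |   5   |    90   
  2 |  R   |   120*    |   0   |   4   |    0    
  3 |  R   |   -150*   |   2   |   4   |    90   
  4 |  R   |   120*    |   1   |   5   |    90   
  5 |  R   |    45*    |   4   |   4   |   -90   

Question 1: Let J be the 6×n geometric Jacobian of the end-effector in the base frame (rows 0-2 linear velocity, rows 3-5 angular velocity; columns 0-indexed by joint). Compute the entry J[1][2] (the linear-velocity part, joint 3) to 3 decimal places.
2.545

axis z_2 = (0.5000,0.8660,0.0000); lever o_n−o_2 = (4.3851,9.9155,-5.0905)
cross product → J_v[:, 2] = (-4.4085,2.5452,1.1601)
J_ω[:, 2] = z_2
entry J[1][2] = 2.5452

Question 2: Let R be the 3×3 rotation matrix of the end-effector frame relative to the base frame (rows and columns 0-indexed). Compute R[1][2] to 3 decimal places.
-0.554

End-effector z-axis (col 2 of R) = (-0.2652,-0.5540,-0.7891)
R[1][2] = -0.5540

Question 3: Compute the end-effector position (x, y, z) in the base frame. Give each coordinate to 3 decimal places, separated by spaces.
1.787 11.415 -0.626

after link 1: o_1 = (-4.3301, 2.5000, 1.0000)
after link 2: o_2 = (-2.5981, 1.5000, 4.4641)
after link 3: o_3 = (-4.5981, 4.9641, 2.4641)
after link 4: o_4 = (-0.1250, 7.3816, 2.8481)
after link 5: o_5 = (1.7871, 11.4155, -0.6264)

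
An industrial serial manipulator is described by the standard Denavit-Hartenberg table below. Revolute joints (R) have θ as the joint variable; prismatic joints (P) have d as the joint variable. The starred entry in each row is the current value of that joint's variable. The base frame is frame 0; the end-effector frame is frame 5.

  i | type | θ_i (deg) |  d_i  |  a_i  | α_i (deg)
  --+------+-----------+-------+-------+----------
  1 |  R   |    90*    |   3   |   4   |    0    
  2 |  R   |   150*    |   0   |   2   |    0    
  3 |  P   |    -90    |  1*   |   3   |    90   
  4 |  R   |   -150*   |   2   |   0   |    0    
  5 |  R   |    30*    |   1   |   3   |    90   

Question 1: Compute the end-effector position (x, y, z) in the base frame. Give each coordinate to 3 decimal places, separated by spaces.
after link 1: o_1 = (0.0000, 4.0000, 3.0000)
after link 2: o_2 = (-1.0000, 2.2679, 3.0000)
after link 3: o_3 = (-3.5981, 3.7679, 4.0000)
after link 4: o_4 = (-2.5981, 5.5000, 4.0000)
after link 5: o_5 = (-0.7990, 5.6160, 1.4019)

-0.799 5.616 1.402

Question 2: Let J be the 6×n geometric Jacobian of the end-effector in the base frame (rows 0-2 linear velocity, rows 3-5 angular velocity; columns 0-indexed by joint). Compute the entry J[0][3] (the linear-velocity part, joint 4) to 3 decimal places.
axis z_3 = (0.5000,0.8660,0.0000); lever o_n−o_3 = (2.7990,1.8481,-2.5981)
cross product → J_v[:, 3] = (-2.2500,1.2990,-1.5000)
J_ω[:, 3] = z_3
entry J[0][3] = -2.2500

-2.250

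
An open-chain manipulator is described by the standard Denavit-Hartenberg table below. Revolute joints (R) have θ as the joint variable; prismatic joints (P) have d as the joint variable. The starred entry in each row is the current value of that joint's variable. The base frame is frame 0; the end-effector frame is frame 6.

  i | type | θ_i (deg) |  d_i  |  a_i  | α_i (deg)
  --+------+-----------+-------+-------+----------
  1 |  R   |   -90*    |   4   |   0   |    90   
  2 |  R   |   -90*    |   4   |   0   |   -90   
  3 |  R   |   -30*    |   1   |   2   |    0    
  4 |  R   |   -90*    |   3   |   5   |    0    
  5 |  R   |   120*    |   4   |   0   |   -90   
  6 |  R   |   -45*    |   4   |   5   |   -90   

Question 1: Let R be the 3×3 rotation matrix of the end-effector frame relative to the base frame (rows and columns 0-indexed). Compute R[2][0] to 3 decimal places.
-0.707

End-effector x-axis (col 0 of R) = (-0.0000,-0.7071,-0.7071)
R[2][0] = -0.7071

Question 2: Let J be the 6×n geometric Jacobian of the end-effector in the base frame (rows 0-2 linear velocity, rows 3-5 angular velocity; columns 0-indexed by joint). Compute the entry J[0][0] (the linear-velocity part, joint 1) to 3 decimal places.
axis z_0 = ẑ; lever o_n−o_0 = (-5.3301,-11.5355,1.2324)
cross product → J_v[:, 0] = (11.5355,-5.3301,0.0000)
J_ω[:, 0] = z_0
entry J[0][0] = 11.5355

11.536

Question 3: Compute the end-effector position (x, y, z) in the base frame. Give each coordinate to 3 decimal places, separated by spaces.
-5.330 -11.536 1.232

after link 1: o_1 = (0.0000, 0.0000, 4.0000)
after link 2: o_2 = (-4.0000, -0.0000, 4.0000)
after link 3: o_3 = (-5.0000, -1.0000, 2.2679)
after link 4: o_4 = (-9.3301, -4.0000, 4.7679)
after link 5: o_5 = (-9.3301, -8.0000, 4.7679)
after link 6: o_6 = (-5.3301, -11.5355, 1.2324)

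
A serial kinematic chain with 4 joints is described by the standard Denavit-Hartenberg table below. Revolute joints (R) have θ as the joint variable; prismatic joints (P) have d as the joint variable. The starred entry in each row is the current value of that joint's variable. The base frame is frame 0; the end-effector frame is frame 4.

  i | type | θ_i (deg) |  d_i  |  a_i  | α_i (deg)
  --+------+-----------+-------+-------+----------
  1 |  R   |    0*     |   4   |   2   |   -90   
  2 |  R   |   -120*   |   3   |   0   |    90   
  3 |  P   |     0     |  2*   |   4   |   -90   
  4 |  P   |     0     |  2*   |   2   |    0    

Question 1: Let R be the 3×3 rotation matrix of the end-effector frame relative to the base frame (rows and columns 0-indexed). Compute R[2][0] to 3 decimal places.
End-effector x-axis (col 0 of R) = (-0.5000,-0.0000,0.8660)
R[2][0] = 0.8660

0.866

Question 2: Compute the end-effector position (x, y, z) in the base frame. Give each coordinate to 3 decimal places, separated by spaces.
-2.732 5.000 8.196

after link 1: o_1 = (2.0000, 0.0000, 4.0000)
after link 2: o_2 = (2.0000, 3.0000, 4.0000)
after link 3: o_3 = (-1.7321, 3.0000, 6.4641)
after link 4: o_4 = (-2.7321, 5.0000, 8.1962)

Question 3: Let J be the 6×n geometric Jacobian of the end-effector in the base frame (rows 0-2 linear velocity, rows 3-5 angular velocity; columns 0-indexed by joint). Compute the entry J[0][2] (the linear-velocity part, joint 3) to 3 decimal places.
prismatic axis z_2 = (-0.8660,0.0000,-0.5000)
J_v[:, 2] = z_2; J_ω[:, 2] = (0,0,0)
entry J[0][2] = -0.8660

-0.866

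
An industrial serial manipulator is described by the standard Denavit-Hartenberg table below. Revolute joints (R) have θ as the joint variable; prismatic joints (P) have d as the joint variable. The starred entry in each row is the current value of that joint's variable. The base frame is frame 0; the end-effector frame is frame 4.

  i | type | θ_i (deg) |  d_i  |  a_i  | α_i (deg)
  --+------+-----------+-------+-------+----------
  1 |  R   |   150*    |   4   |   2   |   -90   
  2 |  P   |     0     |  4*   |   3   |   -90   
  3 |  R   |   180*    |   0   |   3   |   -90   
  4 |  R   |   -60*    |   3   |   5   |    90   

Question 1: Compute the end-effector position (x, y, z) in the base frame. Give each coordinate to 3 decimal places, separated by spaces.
after link 1: o_1 = (-1.7321, 1.0000, 4.0000)
after link 2: o_2 = (-6.3301, -0.9641, 4.0000)
after link 3: o_3 = (-3.7321, -2.4641, 4.0000)
after link 4: o_4 = (-3.0670, -6.3122, -0.3301)

-3.067 -6.312 -0.330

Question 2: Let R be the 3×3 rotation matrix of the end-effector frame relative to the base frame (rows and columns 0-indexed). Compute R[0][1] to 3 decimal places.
End-effector y-axis (col 1 of R) = (-0.5000,-0.8660,0.0000)
R[0][1] = -0.5000

-0.500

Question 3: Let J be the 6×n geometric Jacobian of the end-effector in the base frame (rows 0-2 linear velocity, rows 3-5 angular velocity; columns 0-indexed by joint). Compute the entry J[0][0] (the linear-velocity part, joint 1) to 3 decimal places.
6.312

axis z_0 = ẑ; lever o_n−o_0 = (-3.0670,-6.3122,-0.3301)
cross product → J_v[:, 0] = (6.3122,-3.0670,0.0000)
J_ω[:, 0] = z_0
entry J[0][0] = 6.3122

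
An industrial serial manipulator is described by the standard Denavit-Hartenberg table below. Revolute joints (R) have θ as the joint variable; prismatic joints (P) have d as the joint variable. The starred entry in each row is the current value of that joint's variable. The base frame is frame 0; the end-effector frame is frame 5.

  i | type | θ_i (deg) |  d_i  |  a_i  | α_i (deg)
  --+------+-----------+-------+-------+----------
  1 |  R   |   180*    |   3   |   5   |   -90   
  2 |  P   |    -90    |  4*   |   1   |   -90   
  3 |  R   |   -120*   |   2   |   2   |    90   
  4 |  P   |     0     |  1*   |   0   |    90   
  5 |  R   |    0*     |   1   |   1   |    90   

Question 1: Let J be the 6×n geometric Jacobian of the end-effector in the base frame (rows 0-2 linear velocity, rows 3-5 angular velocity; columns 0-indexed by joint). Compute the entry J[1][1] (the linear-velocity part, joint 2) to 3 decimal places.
prismatic axis z_1 = (-0.0000,-1.0000,0.0000)
J_v[:, 1] = z_1; J_ω[:, 1] = (0,0,0)
entry J[1][1] = -1.0000

-1.000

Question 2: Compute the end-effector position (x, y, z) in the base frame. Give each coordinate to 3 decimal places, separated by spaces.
after link 1: o_1 = (-5.0000, 0.0000, 3.0000)
after link 2: o_2 = (-5.0000, -4.0000, 4.0000)
after link 3: o_3 = (-7.0000, -5.7321, 3.0000)
after link 4: o_4 = (-7.0000, -5.2321, 2.1340)
after link 5: o_5 = (-6.0000, -6.0981, 1.6340)

-6.000 -6.098 1.634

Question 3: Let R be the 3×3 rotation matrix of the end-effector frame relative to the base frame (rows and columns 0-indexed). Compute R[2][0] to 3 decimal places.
-0.500

End-effector x-axis (col 0 of R) = (-0.0000,-0.8660,-0.5000)
R[2][0] = -0.5000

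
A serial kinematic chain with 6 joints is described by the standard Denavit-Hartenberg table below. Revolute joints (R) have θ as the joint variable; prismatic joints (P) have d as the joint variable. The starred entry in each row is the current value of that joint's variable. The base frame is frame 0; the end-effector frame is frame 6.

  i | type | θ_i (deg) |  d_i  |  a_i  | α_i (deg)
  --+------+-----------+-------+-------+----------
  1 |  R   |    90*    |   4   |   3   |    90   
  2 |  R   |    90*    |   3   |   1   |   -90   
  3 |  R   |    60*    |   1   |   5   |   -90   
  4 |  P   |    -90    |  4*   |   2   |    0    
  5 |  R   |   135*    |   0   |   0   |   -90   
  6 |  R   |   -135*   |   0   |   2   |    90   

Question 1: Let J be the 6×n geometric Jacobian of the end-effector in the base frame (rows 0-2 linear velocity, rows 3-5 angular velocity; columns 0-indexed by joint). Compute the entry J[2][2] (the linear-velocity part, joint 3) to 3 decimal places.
-6.171

axis z_2 = (-0.0000,-1.0000,0.0000); lever o_n−o_2 = (-6.1712,-4.0000,-2.6888)
cross product → J_v[:, 2] = (2.6888,-0.0000,-6.1712)
J_ω[:, 2] = z_2
entry J[2][2] = -6.1712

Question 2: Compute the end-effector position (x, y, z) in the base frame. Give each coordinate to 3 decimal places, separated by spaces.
after link 1: o_1 = (0.0000, 3.0000, 4.0000)
after link 2: o_2 = (3.0000, 3.0000, 5.0000)
after link 3: o_3 = (-1.3301, 2.0000, 7.5000)
after link 4: o_4 = (-3.3301, -0.0000, 4.0359)
after link 5: o_5 = (-3.3301, -0.0000, 4.0359)
after link 6: o_6 = (-3.1712, -1.0000, 2.3112)

-3.171 -1.000 2.311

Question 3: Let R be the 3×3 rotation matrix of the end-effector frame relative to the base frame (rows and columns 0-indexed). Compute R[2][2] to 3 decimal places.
End-effector z-axis (col 2 of R) = (0.7866,-0.5000,0.3624)
R[2][2] = 0.3624

0.362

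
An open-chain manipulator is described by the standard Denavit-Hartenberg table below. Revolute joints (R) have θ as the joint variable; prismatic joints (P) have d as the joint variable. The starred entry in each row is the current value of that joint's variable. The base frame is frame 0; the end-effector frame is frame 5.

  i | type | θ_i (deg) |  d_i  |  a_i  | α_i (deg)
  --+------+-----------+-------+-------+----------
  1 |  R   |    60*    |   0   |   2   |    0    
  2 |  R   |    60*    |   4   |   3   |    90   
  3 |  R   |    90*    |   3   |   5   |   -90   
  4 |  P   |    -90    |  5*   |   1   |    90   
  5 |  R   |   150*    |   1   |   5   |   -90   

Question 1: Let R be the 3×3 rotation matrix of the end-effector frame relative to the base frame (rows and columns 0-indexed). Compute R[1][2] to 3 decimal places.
End-effector z-axis (col 2 of R) = (-0.8660,0.5000,-0.0000)
R[1][2] = 0.5000

0.500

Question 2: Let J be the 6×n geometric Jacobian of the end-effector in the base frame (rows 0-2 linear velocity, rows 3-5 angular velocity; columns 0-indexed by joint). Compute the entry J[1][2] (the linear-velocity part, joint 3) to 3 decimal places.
axis z_2 = (0.8660,0.5000,0.0000); lever o_n−o_2 = (3.4641,-6.6603,4.0000)
cross product → J_v[:, 2] = (2.0000,-3.4641,-7.5000)
J_ω[:, 2] = z_2
entry J[1][2] = -3.4641

-3.464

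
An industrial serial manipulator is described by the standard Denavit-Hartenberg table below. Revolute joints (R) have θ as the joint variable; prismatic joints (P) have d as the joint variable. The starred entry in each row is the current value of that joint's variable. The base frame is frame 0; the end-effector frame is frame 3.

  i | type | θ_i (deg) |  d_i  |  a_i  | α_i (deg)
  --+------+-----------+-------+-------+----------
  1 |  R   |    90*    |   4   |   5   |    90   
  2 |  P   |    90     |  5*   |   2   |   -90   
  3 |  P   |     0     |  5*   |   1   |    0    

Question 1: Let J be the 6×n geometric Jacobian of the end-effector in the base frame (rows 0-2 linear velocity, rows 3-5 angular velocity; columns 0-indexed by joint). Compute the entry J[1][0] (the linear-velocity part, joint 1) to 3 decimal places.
axis z_0 = ẑ; lever o_n−o_0 = (5.0000,0.0000,7.0000)
cross product → J_v[:, 0] = (-0.0000,5.0000,0.0000)
J_ω[:, 0] = z_0
entry J[1][0] = 5.0000

5.000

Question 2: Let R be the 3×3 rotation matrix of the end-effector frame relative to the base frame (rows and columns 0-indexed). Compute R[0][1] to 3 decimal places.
End-effector y-axis (col 1 of R) = (-1.0000,0.0000,-0.0000)
R[0][1] = -1.0000

-1.000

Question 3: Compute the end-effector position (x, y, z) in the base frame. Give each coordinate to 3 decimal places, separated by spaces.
after link 1: o_1 = (0.0000, 5.0000, 4.0000)
after link 2: o_2 = (5.0000, 5.0000, 6.0000)
after link 3: o_3 = (5.0000, 0.0000, 7.0000)

5.000 0.000 7.000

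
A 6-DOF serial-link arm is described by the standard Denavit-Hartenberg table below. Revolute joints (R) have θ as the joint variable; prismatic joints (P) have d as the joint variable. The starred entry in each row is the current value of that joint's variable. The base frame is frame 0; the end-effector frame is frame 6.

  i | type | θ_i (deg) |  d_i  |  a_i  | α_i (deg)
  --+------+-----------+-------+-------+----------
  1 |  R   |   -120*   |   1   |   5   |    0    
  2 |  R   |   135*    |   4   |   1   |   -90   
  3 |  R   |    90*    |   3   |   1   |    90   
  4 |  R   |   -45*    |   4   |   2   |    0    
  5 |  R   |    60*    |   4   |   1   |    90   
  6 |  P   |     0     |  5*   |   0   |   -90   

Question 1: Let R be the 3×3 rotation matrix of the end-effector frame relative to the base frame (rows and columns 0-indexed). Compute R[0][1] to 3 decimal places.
-0.250

End-effector y-axis (col 1 of R) = (-0.2500,0.9330,0.2588)
R[0][1] = -0.2500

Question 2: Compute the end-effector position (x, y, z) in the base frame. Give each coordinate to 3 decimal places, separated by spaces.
after link 1: o_1 = (-2.5000, -4.3301, 1.0000)
after link 2: o_2 = (-1.5341, -4.0713, 5.0000)
after link 3: o_3 = (-2.3105, -1.1735, 4.0000)
after link 4: o_4 = (1.9192, -1.5043, 2.5858)
after link 5: o_5 = (5.7159, -0.2190, 1.6199)
after link 6: o_6 = (6.9659, -4.8841, 0.3258)

6.966 -4.884 0.326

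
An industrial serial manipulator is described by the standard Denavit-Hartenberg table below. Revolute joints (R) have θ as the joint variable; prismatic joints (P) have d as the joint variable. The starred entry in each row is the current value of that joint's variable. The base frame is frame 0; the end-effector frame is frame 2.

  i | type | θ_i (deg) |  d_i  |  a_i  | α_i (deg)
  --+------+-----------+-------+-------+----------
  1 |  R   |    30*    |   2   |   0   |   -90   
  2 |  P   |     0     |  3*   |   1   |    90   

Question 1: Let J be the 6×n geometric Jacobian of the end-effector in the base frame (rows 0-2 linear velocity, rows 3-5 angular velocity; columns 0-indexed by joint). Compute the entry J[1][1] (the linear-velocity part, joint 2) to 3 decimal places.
0.866

prismatic axis z_1 = (-0.5000,0.8660,0.0000)
J_v[:, 1] = z_1; J_ω[:, 1] = (0,0,0)
entry J[1][1] = 0.8660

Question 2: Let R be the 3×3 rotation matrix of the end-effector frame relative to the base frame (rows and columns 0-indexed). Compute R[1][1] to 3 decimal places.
0.866

End-effector y-axis (col 1 of R) = (-0.5000,0.8660,0.0000)
R[1][1] = 0.8660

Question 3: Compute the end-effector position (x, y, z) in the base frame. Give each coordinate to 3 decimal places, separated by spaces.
-0.634 3.098 2.000

after link 1: o_1 = (0.0000, 0.0000, 2.0000)
after link 2: o_2 = (-0.6340, 3.0981, 2.0000)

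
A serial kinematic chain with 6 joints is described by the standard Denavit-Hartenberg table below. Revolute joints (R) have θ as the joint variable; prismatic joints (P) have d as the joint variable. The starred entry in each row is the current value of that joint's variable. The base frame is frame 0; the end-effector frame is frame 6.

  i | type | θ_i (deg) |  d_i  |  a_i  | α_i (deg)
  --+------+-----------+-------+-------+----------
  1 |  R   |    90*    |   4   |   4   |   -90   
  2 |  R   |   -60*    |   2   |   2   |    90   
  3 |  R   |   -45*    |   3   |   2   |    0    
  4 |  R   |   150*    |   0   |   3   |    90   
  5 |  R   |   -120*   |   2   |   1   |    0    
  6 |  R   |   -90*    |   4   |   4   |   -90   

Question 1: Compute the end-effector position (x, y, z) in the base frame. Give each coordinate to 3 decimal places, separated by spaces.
-1.207 5.150 14.259

after link 1: o_1 = (0.0000, 4.0000, 4.0000)
after link 2: o_2 = (-2.0000, 5.0000, 5.7321)
after link 3: o_3 = (-0.5858, 3.1090, 8.4568)
after link 4: o_4 = (-3.4836, 2.7208, 7.7844)
after link 5: o_5 = (-3.5182, 4.5014, 9.1365)
after link 6: o_6 = (-1.2075, 5.1495, 14.2590)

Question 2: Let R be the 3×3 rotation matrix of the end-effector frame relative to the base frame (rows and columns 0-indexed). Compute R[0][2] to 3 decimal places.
End-effector z-axis (col 2 of R) = (0.4830,0.8147,-0.3209)
R[0][2] = 0.4830

0.483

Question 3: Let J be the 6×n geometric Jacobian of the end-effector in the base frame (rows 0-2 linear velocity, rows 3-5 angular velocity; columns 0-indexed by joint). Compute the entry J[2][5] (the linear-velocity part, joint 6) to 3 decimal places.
-1.284

axis z_5 = (-0.2588,0.4830,0.8365); lever o_n−o_5 = (2.3108,0.6481,5.1225)
cross product → J_v[:, 5] = (1.9319,3.2588,-1.2838)
J_ω[:, 5] = z_5
entry J[2][5] = -1.2838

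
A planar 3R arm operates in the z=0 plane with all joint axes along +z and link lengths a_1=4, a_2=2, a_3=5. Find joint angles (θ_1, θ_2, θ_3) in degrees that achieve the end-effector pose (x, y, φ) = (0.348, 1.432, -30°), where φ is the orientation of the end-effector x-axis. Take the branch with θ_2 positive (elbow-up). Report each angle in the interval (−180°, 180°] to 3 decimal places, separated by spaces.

wrist centre = target − a_3·(cos φ, sin φ) = (-3.9821, 3.9320)
cos θ_2 = (31.3180−4²−2²)/(2·4·2) = 0.7074; θ_2 = 44.9785° (elbow-up)
β = atan2(3.9320,-3.9821) = 135.3629°; ψ = atan2(1.4137,5.4147) = 14.6322°
θ_1 = β − ψ = 120.7307°
θ_3 = φ − θ_1 − θ_2 = 164.2908° (wrapped to (-180°,180°])

120.731 44.978 164.291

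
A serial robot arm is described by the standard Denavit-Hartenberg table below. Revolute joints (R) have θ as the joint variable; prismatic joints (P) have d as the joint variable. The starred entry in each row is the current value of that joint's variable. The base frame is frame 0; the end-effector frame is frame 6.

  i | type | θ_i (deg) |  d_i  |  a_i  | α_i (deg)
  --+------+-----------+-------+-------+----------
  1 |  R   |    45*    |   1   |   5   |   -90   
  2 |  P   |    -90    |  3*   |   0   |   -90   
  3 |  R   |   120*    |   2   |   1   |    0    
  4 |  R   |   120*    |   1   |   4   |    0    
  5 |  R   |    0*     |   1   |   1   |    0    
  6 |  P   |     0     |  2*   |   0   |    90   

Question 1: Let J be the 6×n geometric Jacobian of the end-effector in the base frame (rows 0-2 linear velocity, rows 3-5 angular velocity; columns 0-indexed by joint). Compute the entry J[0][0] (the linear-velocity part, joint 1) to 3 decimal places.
axis z_0 = ẑ; lever o_n−o_0 = (3.2074,12.3490,-2.0000)
cross product → J_v[:, 0] = (-12.3490,3.2074,0.0000)
J_ω[:, 0] = z_0
entry J[0][0] = -12.3490

-12.349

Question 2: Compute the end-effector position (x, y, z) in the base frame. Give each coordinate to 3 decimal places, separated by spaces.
3.207 12.349 -2.000

after link 1: o_1 = (3.5355, 3.5355, 1.0000)
after link 2: o_2 = (1.4142, 5.6569, 1.0000)
after link 3: o_3 = (3.4408, 6.4587, 0.5000)
after link 4: o_4 = (1.6984, 9.6153, -1.5000)
after link 5: o_5 = (1.7932, 10.9348, -2.0000)
after link 6: o_6 = (3.2074, 12.3490, -2.0000)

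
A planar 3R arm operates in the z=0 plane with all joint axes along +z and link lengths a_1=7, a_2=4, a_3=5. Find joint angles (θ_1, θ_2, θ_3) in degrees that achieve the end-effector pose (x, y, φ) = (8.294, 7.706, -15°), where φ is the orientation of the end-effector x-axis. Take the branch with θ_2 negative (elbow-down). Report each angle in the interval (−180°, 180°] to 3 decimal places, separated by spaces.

89.997 -59.996 -45.002

wrist centre = target − a_3·(cos φ, sin φ) = (3.4644, 9.0001)
cos θ_2 = (93.0036−7²−4²)/(2·7·4) = 0.5001; θ_2 = -59.9958° (elbow-down)
β = atan2(9.0001,3.4644) = 68.9470°; ψ = atan2(-3.4640,9.0003) = -21.0504°
θ_1 = β − ψ = 89.9973°
θ_3 = φ − θ_1 − θ_2 = -45.0016° (wrapped to (-180°,180°])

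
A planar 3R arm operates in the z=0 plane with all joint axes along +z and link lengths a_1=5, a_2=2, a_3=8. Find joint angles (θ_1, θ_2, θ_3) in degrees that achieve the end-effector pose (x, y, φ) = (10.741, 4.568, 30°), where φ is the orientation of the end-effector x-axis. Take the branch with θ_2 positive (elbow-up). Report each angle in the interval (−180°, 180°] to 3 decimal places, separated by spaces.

wrist centre = target − a_3·(cos φ, sin φ) = (3.8128, 0.5680)
cos θ_2 = (14.8600−5²−2²)/(2·5·2) = -0.7070; θ_2 = 134.9912° (elbow-up)
β = atan2(0.5680,3.8128) = 8.4732°; ψ = atan2(1.4144,3.5860) = 21.5258°
θ_1 = β − ψ = -13.0527°
θ_3 = φ − θ_1 − θ_2 = -91.9385° (wrapped to (-180°,180°])

-13.053 134.991 -91.939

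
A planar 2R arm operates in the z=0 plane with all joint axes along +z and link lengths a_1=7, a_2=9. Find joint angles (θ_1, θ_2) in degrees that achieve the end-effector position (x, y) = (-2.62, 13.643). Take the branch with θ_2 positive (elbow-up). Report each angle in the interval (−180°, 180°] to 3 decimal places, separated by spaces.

cos θ_2 = (192.9958−7²−9²)/(2·7·9) = 0.5000; θ_2 = 60.0022° (elbow-up)
β = atan2(13.6430,-2.6200) = 100.8707°; ψ = atan2(7.7944,11.4997) = 34.1291°
θ_1 = β − ψ = 66.7416°

66.742 60.002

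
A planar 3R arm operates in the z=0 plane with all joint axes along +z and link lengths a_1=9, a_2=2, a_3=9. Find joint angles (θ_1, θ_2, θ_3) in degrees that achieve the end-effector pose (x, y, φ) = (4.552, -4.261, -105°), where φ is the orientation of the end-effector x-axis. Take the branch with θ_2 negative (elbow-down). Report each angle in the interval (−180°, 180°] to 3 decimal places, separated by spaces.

45.002 -120.002 -30.000

wrist centre = target − a_3·(cos φ, sin φ) = (6.8814, 4.4323)
cos θ_2 = (66.9988−9²−2²)/(2·9·2) = -0.5000; θ_2 = -120.0021° (elbow-down)
β = atan2(4.4323,6.8814) = 32.7858°; ψ = atan2(-1.7320,7.9999) = -12.2162°
θ_1 = β − ψ = 45.0020°
θ_3 = φ − θ_1 − θ_2 = -29.9999° (wrapped to (-180°,180°])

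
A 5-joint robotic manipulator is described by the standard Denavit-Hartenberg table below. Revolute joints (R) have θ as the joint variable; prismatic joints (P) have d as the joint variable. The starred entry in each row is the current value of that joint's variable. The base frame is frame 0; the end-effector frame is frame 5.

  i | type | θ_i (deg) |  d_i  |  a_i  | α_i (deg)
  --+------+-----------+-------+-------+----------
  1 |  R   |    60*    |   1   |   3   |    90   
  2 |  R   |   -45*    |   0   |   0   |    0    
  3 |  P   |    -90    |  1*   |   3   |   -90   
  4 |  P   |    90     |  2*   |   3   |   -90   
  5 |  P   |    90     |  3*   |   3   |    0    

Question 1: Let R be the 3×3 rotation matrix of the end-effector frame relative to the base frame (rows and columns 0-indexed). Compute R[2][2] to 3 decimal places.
0.707

End-effector z-axis (col 2 of R) = (0.3536,0.6124,0.7071)
R[2][2] = 0.7071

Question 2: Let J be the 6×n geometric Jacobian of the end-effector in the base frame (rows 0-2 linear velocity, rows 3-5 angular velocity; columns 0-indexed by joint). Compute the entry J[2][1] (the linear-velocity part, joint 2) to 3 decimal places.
-0.707

axis z_1 = (0.8660,-0.5000,0.0000); lever o_n−o_1 = (-2.0856,0.3876,0.7071)
cross product → J_v[:, 1] = (-0.3536,-0.6124,-0.7071)
J_ω[:, 1] = z_1
entry J[2][1] = -0.7071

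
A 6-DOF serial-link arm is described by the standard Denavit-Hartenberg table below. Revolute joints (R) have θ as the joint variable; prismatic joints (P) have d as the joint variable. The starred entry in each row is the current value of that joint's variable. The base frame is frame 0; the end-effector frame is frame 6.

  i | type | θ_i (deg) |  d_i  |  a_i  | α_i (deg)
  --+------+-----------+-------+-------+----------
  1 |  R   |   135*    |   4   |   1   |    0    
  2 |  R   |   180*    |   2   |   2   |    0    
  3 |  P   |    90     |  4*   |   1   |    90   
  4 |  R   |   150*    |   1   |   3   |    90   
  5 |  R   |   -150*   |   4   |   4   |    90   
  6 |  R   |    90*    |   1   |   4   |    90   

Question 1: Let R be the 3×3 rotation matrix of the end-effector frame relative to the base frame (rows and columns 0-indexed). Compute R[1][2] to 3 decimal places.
0.884

End-effector z-axis (col 2 of R) = (0.1768,0.8839,-0.4330)
R[1][2] = 0.8839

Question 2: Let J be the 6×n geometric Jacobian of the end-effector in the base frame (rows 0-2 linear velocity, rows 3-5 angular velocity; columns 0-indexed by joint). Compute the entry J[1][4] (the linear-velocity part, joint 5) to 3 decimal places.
2.109

axis z_4 = (0.3536,0.3536,0.8660); lever o_n−o_4 = (4.4541,6.0578,4.9462)
cross product → J_v[:, 4] = (-3.4975,2.1086,0.5670)
J_ω[:, 4] = z_4
entry J[1][4] = 2.1086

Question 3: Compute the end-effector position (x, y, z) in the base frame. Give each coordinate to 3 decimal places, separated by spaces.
4.738 3.514 16.446

after link 1: o_1 = (-0.7071, 0.7071, 4.0000)
after link 2: o_2 = (0.7071, -0.7071, 6.0000)
after link 3: o_3 = (1.4142, -0.0000, 10.0000)
after link 4: o_4 = (0.2842, -2.5442, 11.5000)
after link 5: o_5 = (2.4055, 2.4055, 13.2321)
after link 6: o_6 = (4.7383, 3.5136, 16.4462)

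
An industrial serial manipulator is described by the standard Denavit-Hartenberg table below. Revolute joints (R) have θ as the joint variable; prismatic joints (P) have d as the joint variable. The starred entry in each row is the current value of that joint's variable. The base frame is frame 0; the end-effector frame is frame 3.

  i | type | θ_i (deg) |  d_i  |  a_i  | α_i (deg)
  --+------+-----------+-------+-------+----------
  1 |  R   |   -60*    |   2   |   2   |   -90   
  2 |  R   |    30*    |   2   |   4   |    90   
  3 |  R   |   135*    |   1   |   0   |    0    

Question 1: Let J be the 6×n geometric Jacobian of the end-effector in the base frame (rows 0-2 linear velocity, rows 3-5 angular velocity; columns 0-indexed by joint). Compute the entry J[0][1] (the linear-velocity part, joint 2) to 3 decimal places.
axis z_1 = (0.8660,0.5000,0.0000); lever o_n−o_1 = (3.7141,-2.4330,-1.1340)
cross product → J_v[:, 1] = (-0.5670,0.9821,-3.9641)
J_ω[:, 1] = z_1
entry J[0][1] = -0.5670

-0.567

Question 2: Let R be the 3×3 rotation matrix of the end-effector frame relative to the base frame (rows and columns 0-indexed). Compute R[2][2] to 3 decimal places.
End-effector z-axis (col 2 of R) = (0.2500,-0.4330,0.8660)
R[2][2] = 0.8660

0.866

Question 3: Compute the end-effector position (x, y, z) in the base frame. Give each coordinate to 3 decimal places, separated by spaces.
after link 1: o_1 = (1.0000, -1.7321, 2.0000)
after link 2: o_2 = (4.4641, -3.7321, 0.0000)
after link 3: o_3 = (4.7141, -4.1651, 0.8660)

4.714 -4.165 0.866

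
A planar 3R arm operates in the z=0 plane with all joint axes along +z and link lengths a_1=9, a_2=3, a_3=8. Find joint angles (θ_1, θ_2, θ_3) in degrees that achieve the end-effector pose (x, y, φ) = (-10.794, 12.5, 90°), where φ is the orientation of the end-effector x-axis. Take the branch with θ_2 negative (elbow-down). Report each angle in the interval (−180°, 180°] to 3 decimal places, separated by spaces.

164.741 -30.010 -44.730

wrist centre = target − a_3·(cos φ, sin φ) = (-10.7940, 4.5000)
cos θ_2 = (136.7604−9²−3²)/(2·9·3) = 0.8659; θ_2 = -30.0105° (elbow-down)
β = atan2(4.5000,-10.7940) = 157.3688°; ψ = atan2(-1.5005,11.5978) = -7.3717°
θ_1 = β − ψ = 164.7406°
θ_3 = φ − θ_1 − θ_2 = -44.7301° (wrapped to (-180°,180°])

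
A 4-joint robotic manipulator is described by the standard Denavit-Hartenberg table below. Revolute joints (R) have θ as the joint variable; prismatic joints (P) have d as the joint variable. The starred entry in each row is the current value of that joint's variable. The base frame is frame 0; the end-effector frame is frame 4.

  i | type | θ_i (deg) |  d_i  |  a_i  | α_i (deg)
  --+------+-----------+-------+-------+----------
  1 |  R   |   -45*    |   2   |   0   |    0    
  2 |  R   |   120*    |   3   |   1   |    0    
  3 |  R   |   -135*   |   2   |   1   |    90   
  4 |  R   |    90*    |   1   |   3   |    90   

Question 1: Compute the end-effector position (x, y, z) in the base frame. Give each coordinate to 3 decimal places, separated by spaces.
-0.107 -0.400 10.000

after link 1: o_1 = (0.0000, 0.0000, 2.0000)
after link 2: o_2 = (0.2588, 0.9659, 5.0000)
after link 3: o_3 = (0.7588, 0.0999, 7.0000)
after link 4: o_4 = (-0.1072, -0.4001, 10.0000)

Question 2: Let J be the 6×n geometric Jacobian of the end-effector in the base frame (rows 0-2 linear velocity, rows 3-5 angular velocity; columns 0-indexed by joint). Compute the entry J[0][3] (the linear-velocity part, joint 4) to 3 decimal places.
-1.500

axis z_3 = (-0.8660,-0.5000,0.0000); lever o_n−o_3 = (-0.8660,-0.5000,3.0000)
cross product → J_v[:, 3] = (-1.5000,2.5981,0.0000)
J_ω[:, 3] = z_3
entry J[0][3] = -1.5000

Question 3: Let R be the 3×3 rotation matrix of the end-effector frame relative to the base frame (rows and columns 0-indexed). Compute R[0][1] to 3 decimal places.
-0.866

End-effector y-axis (col 1 of R) = (-0.8660,-0.5000,0.0000)
R[0][1] = -0.8660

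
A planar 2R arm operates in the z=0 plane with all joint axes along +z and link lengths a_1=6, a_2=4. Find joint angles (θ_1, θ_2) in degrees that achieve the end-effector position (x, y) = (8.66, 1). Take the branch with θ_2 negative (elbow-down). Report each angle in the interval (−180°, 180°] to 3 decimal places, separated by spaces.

30.002 -60.006

cos θ_2 = (75.9956−6²−4²)/(2·6·4) = 0.4999; θ_2 = -60.0061° (elbow-down)
β = atan2(1.0000,8.6600) = 6.5870°; ψ = atan2(-3.4643,7.9996) = -23.4155°
θ_1 = β − ψ = 30.0024°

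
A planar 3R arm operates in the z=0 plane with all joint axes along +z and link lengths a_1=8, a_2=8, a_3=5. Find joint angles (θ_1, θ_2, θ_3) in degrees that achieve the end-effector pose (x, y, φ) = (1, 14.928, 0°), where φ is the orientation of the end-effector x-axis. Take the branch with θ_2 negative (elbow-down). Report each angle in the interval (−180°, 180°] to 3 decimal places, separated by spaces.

wrist centre = target − a_3·(cos φ, sin φ) = (-4.0000, 14.9280)
cos θ_2 = (238.8452−8²−8²)/(2·8·8) = 0.8660; θ_2 = -30.0054° (elbow-down)
β = atan2(14.9280,-4.0000) = 105.0002°; ψ = atan2(-4.0007,14.9278) = -15.0027°
θ_1 = β − ψ = 120.0029°
θ_3 = φ − θ_1 − θ_2 = -89.9975° (wrapped to (-180°,180°])

120.003 -30.005 -89.997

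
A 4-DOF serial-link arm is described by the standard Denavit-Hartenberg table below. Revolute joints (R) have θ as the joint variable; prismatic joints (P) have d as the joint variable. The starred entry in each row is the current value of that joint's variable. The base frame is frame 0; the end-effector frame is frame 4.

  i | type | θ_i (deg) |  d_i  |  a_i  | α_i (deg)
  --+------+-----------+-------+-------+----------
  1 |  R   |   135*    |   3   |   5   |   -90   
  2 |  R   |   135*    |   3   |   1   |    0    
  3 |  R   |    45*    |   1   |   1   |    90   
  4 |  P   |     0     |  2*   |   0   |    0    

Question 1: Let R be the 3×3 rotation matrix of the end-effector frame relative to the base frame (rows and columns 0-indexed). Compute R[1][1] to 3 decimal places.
-0.707

End-effector y-axis (col 1 of R) = (-0.7071,-0.7071,0.0000)
R[1][1] = -0.7071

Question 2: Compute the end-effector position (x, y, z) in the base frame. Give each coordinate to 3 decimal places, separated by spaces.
-5.157 -0.500 0.293

after link 1: o_1 = (-3.5355, 3.5355, 3.0000)
after link 2: o_2 = (-5.1569, 0.9142, 2.2929)
after link 3: o_3 = (-5.1569, -0.5000, 2.2929)
after link 4: o_4 = (-5.1569, -0.5000, 0.2929)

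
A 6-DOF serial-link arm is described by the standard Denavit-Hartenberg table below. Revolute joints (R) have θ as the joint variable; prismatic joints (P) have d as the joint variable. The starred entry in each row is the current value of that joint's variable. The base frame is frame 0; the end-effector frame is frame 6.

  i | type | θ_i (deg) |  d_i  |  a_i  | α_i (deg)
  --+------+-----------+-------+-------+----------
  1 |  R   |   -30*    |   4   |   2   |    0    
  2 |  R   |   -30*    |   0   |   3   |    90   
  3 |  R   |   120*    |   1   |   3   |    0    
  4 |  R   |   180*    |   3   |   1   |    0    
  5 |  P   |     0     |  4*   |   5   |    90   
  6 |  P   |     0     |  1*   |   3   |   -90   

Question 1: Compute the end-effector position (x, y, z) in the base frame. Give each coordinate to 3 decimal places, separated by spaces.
after link 1: o_1 = (1.7321, -1.0000, 4.0000)
after link 2: o_2 = (3.2321, -3.5981, 4.0000)
after link 3: o_3 = (1.6160, -2.7990, 6.5981)
after link 4: o_4 = (-0.7321, -4.7321, 5.7321)
after link 5: o_5 = (-2.9462, -8.8971, 1.4019)
after link 6: o_6 = (-2.6292, -9.4462, -1.6962)

-2.629 -9.446 -1.696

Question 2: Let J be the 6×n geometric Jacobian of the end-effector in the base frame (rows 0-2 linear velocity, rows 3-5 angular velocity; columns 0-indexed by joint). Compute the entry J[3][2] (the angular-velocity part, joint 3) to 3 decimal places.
-0.866

axis z_2 = (-0.8660,-0.5000,0.0000); lever o_n−o_2 = (-5.8612,-5.8481,-5.6962)
cross product → J_v[:, 2] = (2.8481,-4.9330,2.1340)
J_ω[:, 2] = z_2
entry J[3][2] = -0.8660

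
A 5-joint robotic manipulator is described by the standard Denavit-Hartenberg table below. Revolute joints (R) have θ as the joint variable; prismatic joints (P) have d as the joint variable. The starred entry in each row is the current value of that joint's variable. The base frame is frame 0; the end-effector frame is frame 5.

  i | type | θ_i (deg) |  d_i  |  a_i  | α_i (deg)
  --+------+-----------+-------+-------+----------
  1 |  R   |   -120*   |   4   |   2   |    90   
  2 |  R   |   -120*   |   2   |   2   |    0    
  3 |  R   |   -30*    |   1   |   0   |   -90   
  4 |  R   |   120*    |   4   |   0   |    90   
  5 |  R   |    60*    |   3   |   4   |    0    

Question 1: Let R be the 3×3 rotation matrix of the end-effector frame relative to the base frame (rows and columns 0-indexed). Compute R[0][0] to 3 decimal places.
0.050

End-effector x-axis (col 0 of R) = (0.0502,-0.7790,-0.6250)
R[0][0] = 0.0502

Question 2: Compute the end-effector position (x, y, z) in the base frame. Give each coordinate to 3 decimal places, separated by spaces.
after link 1: o_1 = (-1.0000, -1.7321, 4.0000)
after link 2: o_2 = (-2.2321, 0.1340, 2.2679)
after link 3: o_3 = (-3.0981, 0.6340, 2.2679)
after link 4: o_4 = (-4.0981, -1.0981, -1.1962)
after link 5: o_5 = (-1.4731, -3.0155, -4.9952)

-1.473 -3.016 -4.995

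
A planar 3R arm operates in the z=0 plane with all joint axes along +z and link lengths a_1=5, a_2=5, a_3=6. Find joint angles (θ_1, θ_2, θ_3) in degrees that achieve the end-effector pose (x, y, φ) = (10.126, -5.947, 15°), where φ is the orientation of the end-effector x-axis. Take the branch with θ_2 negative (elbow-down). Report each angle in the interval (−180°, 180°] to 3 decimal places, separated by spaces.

wrist centre = target − a_3·(cos φ, sin φ) = (4.3304, -7.4999)
cos θ_2 = (75.0015−5²−5²)/(2·5·5) = 0.5000; θ_2 = -59.9981° (elbow-down)
β = atan2(-7.4999,4.3304) = -59.9979°; ψ = atan2(-4.3300,7.5001) = -29.9990°
θ_1 = β − ψ = -29.9989°
θ_3 = φ − θ_1 − θ_2 = 104.9969° (wrapped to (-180°,180°])

-29.999 -59.998 104.997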